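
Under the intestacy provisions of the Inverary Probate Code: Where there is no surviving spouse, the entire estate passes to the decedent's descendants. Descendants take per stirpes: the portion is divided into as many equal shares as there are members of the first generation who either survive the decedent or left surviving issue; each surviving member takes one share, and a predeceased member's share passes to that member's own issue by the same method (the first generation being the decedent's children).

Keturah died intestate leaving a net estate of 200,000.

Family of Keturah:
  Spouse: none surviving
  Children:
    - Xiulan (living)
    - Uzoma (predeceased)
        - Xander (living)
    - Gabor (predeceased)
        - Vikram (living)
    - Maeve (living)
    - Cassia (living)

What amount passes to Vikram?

The entire 200,000 passes to the descendants.
That amount (200,000) is divided into 5 shares of 40,000: Xiulan, Maeve, and Cassia each take 40,000; Uzoma's 40,000 share passes to Uzoma's issue; Gabor's 40,000 share passes to Gabor's issue.
Uzoma's share (40,000) passes entirely to Xander.
Gabor's share (40,000) passes entirely to Vikram.

Vikram receives 40,000.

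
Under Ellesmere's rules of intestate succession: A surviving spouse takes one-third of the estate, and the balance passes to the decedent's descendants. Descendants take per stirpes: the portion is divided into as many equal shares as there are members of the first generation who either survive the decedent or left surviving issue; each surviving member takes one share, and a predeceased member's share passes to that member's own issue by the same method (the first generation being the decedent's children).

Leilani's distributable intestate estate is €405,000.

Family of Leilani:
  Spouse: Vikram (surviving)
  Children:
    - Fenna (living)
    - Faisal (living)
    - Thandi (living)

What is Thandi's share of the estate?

Vikram takes one-third of €405,000 = €135,000. The remaining €270,000 passes to the descendants.
The descendants' portion (€270,000) is divided into 3 shares of €90,000: Fenna, Faisal, and Thandi each take €90,000.

Thandi receives €90,000.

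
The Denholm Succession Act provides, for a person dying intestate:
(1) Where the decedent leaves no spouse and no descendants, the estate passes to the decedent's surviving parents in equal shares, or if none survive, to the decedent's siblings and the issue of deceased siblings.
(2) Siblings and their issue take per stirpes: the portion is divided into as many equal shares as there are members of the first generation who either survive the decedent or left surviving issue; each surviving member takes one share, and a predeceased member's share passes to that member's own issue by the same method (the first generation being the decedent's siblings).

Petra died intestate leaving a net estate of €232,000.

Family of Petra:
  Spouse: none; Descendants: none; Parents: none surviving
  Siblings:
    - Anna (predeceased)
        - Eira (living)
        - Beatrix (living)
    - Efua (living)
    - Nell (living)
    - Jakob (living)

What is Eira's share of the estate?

Eira receives €29,000.

The entire €232,000 passes to the siblings and their issue.
That amount (€232,000) is divided into 4 shares of €58,000: Efua, Nell, and Jakob each take €58,000; Anna's €58,000 share passes to Anna's issue.
Anna's share (€58,000) is divided into 2 shares of €29,000: Eira and Beatrix each take €29,000.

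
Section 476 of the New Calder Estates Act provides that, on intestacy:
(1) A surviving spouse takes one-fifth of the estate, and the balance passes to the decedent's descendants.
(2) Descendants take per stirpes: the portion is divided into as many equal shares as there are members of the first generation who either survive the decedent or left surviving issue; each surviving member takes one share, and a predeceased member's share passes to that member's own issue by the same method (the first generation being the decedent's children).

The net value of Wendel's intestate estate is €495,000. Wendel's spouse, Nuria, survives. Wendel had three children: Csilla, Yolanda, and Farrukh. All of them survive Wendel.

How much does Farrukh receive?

Farrukh receives €132,000.

Nuria takes one-fifth of €495,000 = €99,000. The remaining €396,000 passes to the descendants.
The descendants' portion (€396,000) is divided into 3 shares of €132,000: Csilla, Yolanda, and Farrukh each take €132,000.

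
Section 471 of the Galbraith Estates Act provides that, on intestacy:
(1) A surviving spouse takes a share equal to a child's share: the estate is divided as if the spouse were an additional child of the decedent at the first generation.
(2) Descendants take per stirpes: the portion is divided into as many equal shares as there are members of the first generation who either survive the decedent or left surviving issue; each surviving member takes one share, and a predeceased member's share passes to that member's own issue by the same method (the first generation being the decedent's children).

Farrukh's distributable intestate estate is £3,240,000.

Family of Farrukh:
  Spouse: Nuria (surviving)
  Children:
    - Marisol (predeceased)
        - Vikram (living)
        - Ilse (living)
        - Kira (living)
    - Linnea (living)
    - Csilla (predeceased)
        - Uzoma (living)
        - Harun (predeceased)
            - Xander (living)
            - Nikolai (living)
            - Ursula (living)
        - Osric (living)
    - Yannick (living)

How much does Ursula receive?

The spouse counts as an additional share at the children's level, so there are 5 primary shares of £648,000. Nuria takes one such share (£648,000).
The children's combined portion (£2,592,000) is divided into 4 shares of £648,000: Linnea and Yannick each take £648,000; Marisol's £648,000 share passes to Marisol's issue; Csilla's £648,000 share passes to Csilla's issue.
Marisol's share (£648,000) is divided into 3 shares of £216,000: Vikram, Ilse, and Kira each take £216,000.
Csilla's share (£648,000) is divided into 3 shares of £216,000: Uzoma and Osric each take £216,000; Harun's £216,000 share passes to Harun's issue.
Harun's share (£216,000) is divided into 3 shares of £72,000: Xander, Nikolai, and Ursula each take £72,000.

Ursula receives £72,000.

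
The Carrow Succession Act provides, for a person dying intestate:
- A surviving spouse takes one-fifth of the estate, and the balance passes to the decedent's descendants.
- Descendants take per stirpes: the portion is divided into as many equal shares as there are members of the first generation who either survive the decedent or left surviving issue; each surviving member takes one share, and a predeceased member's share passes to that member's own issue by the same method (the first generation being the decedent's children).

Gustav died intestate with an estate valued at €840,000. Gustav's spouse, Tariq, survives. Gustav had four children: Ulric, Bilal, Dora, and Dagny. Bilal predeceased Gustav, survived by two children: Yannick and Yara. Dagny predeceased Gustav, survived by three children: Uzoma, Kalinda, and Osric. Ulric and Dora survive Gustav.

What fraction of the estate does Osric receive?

Tariq takes one-fifth of €840,000 = €168,000. The remaining €672,000 passes to the descendants.
The descendants' portion (€672,000) is divided into 4 shares of €168,000: Ulric and Dora each take €168,000; Bilal's €168,000 share passes to Bilal's issue; Dagny's €168,000 share passes to Dagny's issue.
Bilal's share (€168,000) is divided into 2 shares of €84,000: Yannick and Yara each take €84,000.
Dagny's share (€168,000) is divided into 3 shares of €56,000: Uzoma, Kalinda, and Osric each take €56,000.

Osric receives 1/15 of the estate.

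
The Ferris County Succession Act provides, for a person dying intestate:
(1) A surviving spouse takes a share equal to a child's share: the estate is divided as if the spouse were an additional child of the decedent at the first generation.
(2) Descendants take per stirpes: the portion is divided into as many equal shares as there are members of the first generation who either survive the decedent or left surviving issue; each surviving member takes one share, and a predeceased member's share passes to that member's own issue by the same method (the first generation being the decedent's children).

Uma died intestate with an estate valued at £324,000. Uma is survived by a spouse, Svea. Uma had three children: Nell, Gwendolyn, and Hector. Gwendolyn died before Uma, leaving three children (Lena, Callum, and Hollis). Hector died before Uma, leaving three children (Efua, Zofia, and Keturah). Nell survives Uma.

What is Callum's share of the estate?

The spouse counts as an additional share at the children's level, so there are 4 primary shares of £81,000. Svea takes one such share (£81,000).
The children's combined portion (£243,000) is divided into 3 shares of £81,000: Nell takes £81,000; Gwendolyn's £81,000 share passes to Gwendolyn's issue; Hector's £81,000 share passes to Hector's issue.
Gwendolyn's share (£81,000) is divided into 3 shares of £27,000: Lena, Callum, and Hollis each take £27,000.
Hector's share (£81,000) is divided into 3 shares of £27,000: Efua, Zofia, and Keturah each take £27,000.

Callum receives £27,000.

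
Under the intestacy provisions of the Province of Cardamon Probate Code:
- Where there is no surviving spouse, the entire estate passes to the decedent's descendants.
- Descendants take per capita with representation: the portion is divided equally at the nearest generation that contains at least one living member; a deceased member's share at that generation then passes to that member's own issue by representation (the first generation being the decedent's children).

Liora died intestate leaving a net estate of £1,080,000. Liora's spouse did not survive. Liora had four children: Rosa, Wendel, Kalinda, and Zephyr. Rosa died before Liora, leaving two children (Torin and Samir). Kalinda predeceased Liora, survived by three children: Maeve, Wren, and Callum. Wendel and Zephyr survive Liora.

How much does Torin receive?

The entire £1,080,000 passes to the descendants.
That amount (£1,080,000) is divided into 4 shares of £270,000: Wendel and Zephyr each take £270,000; Rosa's £270,000 share passes to Rosa's issue; Kalinda's £270,000 share passes to Kalinda's issue.
Rosa's share (£270,000) is divided into 2 shares of £135,000: Torin and Samir each take £135,000.
Kalinda's share (£270,000) is divided into 3 shares of £90,000: Maeve, Wren, and Callum each take £90,000.

Torin receives £135,000.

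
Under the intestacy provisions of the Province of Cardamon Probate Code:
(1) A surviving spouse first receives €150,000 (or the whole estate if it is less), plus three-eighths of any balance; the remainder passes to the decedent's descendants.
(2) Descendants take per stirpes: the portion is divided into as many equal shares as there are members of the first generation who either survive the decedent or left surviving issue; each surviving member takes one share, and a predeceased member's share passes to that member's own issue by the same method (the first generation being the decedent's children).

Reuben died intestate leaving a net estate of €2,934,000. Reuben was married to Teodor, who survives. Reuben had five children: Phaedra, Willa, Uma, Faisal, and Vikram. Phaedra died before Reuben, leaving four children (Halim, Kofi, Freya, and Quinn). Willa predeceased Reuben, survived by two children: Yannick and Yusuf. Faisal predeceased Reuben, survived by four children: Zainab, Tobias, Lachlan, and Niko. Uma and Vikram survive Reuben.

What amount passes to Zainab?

Teodor first takes €150,000, leaving a balance of €2,784,000. Teodor then takes three-eighths of the balance (€1,044,000), for a total of €1,194,000. The remaining €1,740,000 passes to the descendants.
The descendants' portion (€1,740,000) is divided into 5 shares of €348,000: Uma and Vikram each take €348,000; Phaedra's €348,000 share passes to Phaedra's issue; Willa's €348,000 share passes to Willa's issue; Faisal's €348,000 share passes to Faisal's issue.
Phaedra's share (€348,000) is divided into 4 shares of €87,000: Halim, Kofi, Freya, and Quinn each take €87,000.
Willa's share (€348,000) is divided into 2 shares of €174,000: Yannick and Yusuf each take €174,000.
Faisal's share (€348,000) is divided into 4 shares of €87,000: Zainab, Tobias, Lachlan, and Niko each take €87,000.

Zainab receives €87,000.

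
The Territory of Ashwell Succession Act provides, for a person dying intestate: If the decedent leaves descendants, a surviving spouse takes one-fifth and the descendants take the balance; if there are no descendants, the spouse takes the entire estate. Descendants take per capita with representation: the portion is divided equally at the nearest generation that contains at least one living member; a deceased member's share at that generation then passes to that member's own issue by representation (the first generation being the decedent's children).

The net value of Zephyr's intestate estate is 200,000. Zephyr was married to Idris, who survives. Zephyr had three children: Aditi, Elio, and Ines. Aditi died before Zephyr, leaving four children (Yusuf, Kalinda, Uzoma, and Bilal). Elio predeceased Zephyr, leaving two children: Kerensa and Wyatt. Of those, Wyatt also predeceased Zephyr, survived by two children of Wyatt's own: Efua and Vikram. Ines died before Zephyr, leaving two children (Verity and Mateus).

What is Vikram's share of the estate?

Idris takes one-fifth of 200,000 = 40,000. The remaining 160,000 passes to the descendants.
No child survives, so the initial division is made at the grandchildren's generation.
The descendants' portion (160,000) is divided into 8 shares of 20,000: Yusuf, Kalinda, Uzoma, Bilal, Kerensa, Verity, and Mateus each take 20,000; Wyatt's 20,000 share passes to Wyatt's issue.
Wyatt's share (20,000) is divided into 2 shares of 10,000: Efua and Vikram each take 10,000.

Vikram receives 10,000.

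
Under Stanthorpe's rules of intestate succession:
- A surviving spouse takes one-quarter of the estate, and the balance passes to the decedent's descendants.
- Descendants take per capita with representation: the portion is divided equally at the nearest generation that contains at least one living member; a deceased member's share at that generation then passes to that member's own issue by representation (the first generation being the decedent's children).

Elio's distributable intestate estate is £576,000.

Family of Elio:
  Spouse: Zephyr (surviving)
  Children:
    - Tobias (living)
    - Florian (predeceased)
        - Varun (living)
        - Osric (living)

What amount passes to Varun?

Zephyr takes one-quarter of £576,000 = £144,000. The remaining £432,000 passes to the descendants.
The descendants' portion (£432,000) is divided into 2 shares of £216,000: Tobias takes £216,000; Florian's £216,000 share passes to Florian's issue.
Florian's share (£216,000) is divided into 2 shares of £108,000: Varun and Osric each take £108,000.

Varun receives £108,000.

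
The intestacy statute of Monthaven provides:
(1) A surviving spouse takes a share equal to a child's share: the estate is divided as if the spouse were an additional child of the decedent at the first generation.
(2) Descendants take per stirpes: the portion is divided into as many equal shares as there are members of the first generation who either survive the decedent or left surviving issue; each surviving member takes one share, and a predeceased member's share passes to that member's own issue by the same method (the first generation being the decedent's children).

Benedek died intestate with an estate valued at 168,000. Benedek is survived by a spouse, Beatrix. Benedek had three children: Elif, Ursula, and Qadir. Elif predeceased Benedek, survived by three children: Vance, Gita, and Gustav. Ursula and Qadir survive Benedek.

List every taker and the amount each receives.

The spouse counts as an additional share at the children's level, so there are 4 primary shares of 42,000. Beatrix takes one such share (42,000).
The children's combined portion (126,000) is divided into 3 shares of 42,000: Ursula and Qadir each take 42,000; Elif's 42,000 share passes to Elif's issue.
Elif's share (42,000) is divided into 3 shares of 14,000: Vance, Gita, and Gustav each take 14,000.

Beatrix: 42,000; Vance: 14,000; Gita: 14,000; Gustav: 14,000; Ursula: 42,000; Qadir: 42,000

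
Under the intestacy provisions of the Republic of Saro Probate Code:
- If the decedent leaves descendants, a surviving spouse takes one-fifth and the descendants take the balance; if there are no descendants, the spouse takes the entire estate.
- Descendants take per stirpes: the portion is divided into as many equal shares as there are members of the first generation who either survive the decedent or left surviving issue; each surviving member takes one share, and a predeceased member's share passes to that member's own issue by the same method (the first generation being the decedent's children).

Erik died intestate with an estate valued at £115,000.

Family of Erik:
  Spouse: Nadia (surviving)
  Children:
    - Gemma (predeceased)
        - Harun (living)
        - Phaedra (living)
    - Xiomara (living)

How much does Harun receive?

Nadia takes one-fifth of £115,000 = £23,000. The remaining £92,000 passes to the descendants.
The descendants' portion (£92,000) is divided into 2 shares of £46,000: Xiomara takes £46,000; Gemma's £46,000 share passes to Gemma's issue.
Gemma's share (£46,000) is divided into 2 shares of £23,000: Harun and Phaedra each take £23,000.

Harun receives £23,000.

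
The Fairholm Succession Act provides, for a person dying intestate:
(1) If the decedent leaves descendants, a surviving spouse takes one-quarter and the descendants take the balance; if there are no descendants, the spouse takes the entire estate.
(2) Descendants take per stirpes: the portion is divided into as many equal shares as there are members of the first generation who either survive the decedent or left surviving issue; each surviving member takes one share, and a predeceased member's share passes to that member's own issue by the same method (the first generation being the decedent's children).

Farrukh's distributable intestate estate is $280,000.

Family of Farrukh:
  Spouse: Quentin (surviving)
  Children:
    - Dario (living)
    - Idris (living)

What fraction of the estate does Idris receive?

Idris receives 3/8 of the estate.

Quentin takes one-quarter of $280,000 = $70,000. The remaining $210,000 passes to the descendants.
The descendants' portion ($210,000) is divided into 2 shares of $105,000: Dario and Idris each take $105,000.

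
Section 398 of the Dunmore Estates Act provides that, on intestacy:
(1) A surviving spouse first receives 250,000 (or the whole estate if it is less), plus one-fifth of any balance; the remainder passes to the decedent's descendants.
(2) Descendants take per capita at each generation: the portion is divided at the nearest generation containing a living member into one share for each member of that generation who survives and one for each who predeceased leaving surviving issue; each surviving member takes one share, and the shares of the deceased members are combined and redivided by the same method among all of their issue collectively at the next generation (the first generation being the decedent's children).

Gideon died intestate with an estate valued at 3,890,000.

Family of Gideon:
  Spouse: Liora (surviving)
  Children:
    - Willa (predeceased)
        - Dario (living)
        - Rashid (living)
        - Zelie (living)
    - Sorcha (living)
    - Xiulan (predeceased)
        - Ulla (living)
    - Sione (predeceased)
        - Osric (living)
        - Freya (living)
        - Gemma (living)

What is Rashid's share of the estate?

Liora first takes 250,000, leaving a balance of 3,640,000. Liora then takes one-fifth of the balance (728,000), for a total of 978,000. The remaining 2,912,000 passes to the descendants.
The descendants' portion (2,912,000) is divided at the children's generation into 4 shares of 728,000. Sorcha takes 728,000. The 3 shares of the deceased (Willa, Xiulan, and Sione) are combined into a pool of 2,184,000.
That pool (2,184,000) is divided at the grandchildren's generation equally among Dario, Rashid, Zelie, Ulla, Osric, Freya, and Gemma: 312,000 each.

Rashid receives 312,000.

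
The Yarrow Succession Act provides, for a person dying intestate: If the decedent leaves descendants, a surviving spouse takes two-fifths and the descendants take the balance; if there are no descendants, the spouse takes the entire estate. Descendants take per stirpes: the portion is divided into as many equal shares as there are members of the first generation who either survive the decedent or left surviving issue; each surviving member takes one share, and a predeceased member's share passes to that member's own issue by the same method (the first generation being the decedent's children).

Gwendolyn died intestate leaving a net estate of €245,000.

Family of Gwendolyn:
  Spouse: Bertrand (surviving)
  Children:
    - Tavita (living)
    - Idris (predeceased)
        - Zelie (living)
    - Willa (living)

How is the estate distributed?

Bertrand: €98,000; Tavita: €49,000; Zelie: €49,000; Willa: €49,000

Bertrand takes two-fifths of €245,000 = €98,000. The remaining €147,000 passes to the descendants.
The descendants' portion (€147,000) is divided into 3 shares of €49,000: Tavita and Willa each take €49,000; Idris's €49,000 share passes to Idris's issue.
Idris's share (€49,000) passes entirely to Zelie.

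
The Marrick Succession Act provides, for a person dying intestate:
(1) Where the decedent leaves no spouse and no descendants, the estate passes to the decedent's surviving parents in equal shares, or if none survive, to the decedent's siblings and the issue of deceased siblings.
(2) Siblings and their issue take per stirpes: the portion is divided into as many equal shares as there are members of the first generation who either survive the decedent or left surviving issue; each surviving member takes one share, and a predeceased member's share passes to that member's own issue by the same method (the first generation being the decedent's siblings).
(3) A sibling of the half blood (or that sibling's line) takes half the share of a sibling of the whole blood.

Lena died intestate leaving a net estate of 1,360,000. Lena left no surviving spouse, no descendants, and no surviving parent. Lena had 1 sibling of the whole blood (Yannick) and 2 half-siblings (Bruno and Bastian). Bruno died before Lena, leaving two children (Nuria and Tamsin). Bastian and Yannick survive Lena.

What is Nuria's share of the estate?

The entire 1,360,000 passes to the siblings and their issue.
Counting each half-blood sibling's line as half a unit, there are 2 units in 1,360,000, so one unit is 680,000. Whole-blood lines (Yannick) take 680,000 each; half-blood lines (Bruno and Bastian) take 340,000 each.
Bruno's share (340,000) is divided into 2 shares of 170,000: Nuria and Tamsin each take 170,000.

Nuria receives 170,000.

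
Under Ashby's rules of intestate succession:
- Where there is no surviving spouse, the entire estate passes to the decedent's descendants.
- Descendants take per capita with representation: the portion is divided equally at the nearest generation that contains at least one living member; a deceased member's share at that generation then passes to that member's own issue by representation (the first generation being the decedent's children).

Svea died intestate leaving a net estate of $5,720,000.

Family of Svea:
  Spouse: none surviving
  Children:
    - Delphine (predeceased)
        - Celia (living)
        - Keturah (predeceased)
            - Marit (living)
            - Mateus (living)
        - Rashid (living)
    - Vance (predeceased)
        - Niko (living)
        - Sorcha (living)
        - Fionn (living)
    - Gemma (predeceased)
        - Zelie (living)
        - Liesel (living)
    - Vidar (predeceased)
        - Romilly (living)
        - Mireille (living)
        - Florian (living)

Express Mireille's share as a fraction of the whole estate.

Mireille receives 1/11 of the estate.

The entire $5,720,000 passes to the descendants.
No child survives, so the initial division is made at the grandchildren's generation.
That amount ($5,720,000) is divided into 11 shares of $520,000: Celia, Rashid, Niko, Sorcha, Fionn, Zelie, Liesel, Romilly, Mireille, and Florian each take $520,000; Keturah's $520,000 share passes to Keturah's issue.
Keturah's share ($520,000) is divided into 2 shares of $260,000: Marit and Mateus each take $260,000.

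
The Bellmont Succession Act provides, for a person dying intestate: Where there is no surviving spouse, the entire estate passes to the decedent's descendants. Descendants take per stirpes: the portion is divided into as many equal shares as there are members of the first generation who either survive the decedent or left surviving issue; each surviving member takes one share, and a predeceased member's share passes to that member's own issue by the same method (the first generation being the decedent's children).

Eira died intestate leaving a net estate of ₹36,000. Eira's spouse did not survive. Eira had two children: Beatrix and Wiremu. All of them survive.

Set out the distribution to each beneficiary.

Beatrix: ₹18,000; Wiremu: ₹18,000

The entire ₹36,000 passes to the descendants.
That amount (₹36,000) is divided into 2 shares of ₹18,000: Beatrix and Wiremu each take ₹18,000.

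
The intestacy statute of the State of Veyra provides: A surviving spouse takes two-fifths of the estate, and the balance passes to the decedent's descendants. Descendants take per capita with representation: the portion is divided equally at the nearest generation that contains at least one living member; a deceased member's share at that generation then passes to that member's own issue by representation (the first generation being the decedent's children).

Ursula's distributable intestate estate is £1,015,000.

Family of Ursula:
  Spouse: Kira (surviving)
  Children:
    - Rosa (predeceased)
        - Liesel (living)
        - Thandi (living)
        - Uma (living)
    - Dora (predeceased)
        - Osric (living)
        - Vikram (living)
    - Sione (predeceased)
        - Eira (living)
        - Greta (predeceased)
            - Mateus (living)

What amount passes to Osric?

Osric receives £87,000.

Kira takes two-fifths of £1,015,000 = £406,000. The remaining £609,000 passes to the descendants.
No child survives, so the initial division is made at the grandchildren's generation.
The descendants' portion (£609,000) is divided into 7 shares of £87,000: Liesel, Thandi, Uma, Osric, Vikram, and Eira each take £87,000; Greta's £87,000 share passes to Greta's issue.
Greta's share (£87,000) passes entirely to Mateus.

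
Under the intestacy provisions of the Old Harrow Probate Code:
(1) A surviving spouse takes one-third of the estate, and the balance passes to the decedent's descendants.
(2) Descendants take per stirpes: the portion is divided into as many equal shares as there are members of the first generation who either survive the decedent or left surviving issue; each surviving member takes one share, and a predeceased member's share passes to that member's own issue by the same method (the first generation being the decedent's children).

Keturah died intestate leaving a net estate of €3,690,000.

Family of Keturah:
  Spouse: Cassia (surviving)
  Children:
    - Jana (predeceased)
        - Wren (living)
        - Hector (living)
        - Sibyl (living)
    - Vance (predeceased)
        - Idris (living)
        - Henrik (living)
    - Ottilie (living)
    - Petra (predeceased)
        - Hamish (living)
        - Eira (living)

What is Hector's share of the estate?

Cassia takes one-third of €3,690,000 = €1,230,000. The remaining €2,460,000 passes to the descendants.
The descendants' portion (€2,460,000) is divided into 4 shares of €615,000: Ottilie takes €615,000; Jana's €615,000 share passes to Jana's issue; Vance's €615,000 share passes to Vance's issue; Petra's €615,000 share passes to Petra's issue.
Jana's share (€615,000) is divided into 3 shares of €205,000: Wren, Hector, and Sibyl each take €205,000.
Vance's share (€615,000) is divided into 2 shares of €307,500: Idris and Henrik each take €307,500.
Petra's share (€615,000) is divided into 2 shares of €307,500: Hamish and Eira each take €307,500.

Hector receives €205,000.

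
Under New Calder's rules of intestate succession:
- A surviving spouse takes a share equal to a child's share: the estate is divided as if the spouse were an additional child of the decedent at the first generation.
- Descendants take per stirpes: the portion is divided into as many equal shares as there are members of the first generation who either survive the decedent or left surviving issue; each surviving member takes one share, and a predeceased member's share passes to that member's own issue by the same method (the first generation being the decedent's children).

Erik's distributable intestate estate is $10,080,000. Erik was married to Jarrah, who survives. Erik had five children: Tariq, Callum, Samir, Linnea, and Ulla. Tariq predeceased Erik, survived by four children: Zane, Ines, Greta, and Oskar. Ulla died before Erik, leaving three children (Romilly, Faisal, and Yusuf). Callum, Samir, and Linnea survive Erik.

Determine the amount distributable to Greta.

The spouse counts as an additional share at the children's level, so there are 6 primary shares of $1,680,000. Jarrah takes one such share ($1,680,000).
The children's combined portion ($8,400,000) is divided into 5 shares of $1,680,000: Callum, Samir, and Linnea each take $1,680,000; Tariq's $1,680,000 share passes to Tariq's issue; Ulla's $1,680,000 share passes to Ulla's issue.
Tariq's share ($1,680,000) is divided into 4 shares of $420,000: Zane, Ines, Greta, and Oskar each take $420,000.
Ulla's share ($1,680,000) is divided into 3 shares of $560,000: Romilly, Faisal, and Yusuf each take $560,000.

Greta receives $420,000.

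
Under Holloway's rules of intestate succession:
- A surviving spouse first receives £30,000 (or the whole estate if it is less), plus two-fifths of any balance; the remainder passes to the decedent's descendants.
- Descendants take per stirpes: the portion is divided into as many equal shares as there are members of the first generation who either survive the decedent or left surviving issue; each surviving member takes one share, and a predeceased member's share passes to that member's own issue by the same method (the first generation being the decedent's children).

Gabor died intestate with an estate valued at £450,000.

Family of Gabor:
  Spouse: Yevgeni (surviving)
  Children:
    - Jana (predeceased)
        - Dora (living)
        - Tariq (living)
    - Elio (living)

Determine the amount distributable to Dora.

Yevgeni first takes £30,000, leaving a balance of £420,000. Yevgeni then takes two-fifths of the balance (£168,000), for a total of £198,000. The remaining £252,000 passes to the descendants.
The descendants' portion (£252,000) is divided into 2 shares of £126,000: Elio takes £126,000; Jana's £126,000 share passes to Jana's issue.
Jana's share (£126,000) is divided into 2 shares of £63,000: Dora and Tariq each take £63,000.

Dora receives £63,000.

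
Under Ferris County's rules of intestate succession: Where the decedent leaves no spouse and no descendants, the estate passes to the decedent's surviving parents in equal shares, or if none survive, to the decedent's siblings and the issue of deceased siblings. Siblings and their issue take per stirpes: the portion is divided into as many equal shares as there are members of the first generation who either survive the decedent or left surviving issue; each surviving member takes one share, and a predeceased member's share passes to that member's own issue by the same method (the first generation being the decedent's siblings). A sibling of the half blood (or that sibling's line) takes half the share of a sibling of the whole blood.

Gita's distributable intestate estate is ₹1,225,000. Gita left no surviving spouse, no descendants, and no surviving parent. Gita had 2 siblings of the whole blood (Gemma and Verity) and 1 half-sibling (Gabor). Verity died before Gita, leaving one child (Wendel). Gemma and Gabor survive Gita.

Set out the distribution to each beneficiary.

The entire ₹1,225,000 passes to the siblings and their issue.
Counting each half-blood sibling's line as half a unit, there are 5/2 units in ₹1,225,000, so one unit is ₹490,000. Whole-blood lines (Gemma and Verity) take ₹490,000 each; half-blood lines (Gabor) take ₹245,000 each.
Verity's share (₹490,000) passes entirely to Wendel.

Gemma: ₹490,000; Gabor: ₹245,000; Wendel: ₹490,000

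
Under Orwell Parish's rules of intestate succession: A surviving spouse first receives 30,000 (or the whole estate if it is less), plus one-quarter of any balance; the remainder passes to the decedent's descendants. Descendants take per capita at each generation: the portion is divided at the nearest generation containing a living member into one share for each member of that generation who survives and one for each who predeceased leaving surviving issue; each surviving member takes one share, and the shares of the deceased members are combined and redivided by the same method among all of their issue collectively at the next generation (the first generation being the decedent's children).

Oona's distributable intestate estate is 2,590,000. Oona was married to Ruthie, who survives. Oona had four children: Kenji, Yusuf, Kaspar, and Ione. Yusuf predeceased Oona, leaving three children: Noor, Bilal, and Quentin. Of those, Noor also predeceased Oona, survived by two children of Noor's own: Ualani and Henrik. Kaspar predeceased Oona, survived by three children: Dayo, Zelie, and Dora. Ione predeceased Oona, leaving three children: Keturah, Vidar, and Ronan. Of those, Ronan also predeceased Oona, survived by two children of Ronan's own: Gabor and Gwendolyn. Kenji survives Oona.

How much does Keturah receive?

Ruthie first takes 30,000, leaving a balance of 2,560,000. Ruthie then takes one-quarter of the balance (640,000), for a total of 670,000. The remaining 1,920,000 passes to the descendants.
The descendants' portion (1,920,000) is divided at the children's generation into 4 shares of 480,000. Kenji takes 480,000. The 3 shares of the deceased (Yusuf, Kaspar, and Ione) are combined into a pool of 1,440,000.
That pool (1,440,000) is divided at the grandchildren's generation into 9 shares of 160,000. Bilal, Quentin, Dayo, Zelie, Dora, Keturah, and Vidar each take 160,000. The 2 shares of the deceased (Noor and Ronan) are combined into a pool of 320,000.
That pool (320,000) is divided at the great-grandchildren's generation equally among Ualani, Henrik, Gabor, and Gwendolyn: 80,000 each.

Keturah receives 160,000.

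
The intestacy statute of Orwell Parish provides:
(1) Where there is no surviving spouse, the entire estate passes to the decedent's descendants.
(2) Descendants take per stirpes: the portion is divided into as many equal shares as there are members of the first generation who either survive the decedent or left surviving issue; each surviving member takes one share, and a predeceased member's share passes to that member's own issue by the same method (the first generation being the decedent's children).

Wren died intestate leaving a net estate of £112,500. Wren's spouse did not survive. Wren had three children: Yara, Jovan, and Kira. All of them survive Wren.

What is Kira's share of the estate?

Kira receives £37,500.

The entire £112,500 passes to the descendants.
That amount (£112,500) is divided into 3 shares of £37,500: Yara, Jovan, and Kira each take £37,500.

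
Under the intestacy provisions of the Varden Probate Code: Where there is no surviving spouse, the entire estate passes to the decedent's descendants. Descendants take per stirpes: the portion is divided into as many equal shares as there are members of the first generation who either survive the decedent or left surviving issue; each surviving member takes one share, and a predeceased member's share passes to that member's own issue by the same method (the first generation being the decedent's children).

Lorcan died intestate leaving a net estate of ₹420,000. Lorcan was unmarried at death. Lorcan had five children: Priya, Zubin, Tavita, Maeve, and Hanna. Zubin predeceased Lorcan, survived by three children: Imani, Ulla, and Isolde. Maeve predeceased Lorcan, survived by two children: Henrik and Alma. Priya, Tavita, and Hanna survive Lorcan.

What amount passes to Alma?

The entire ₹420,000 passes to the descendants.
That amount (₹420,000) is divided into 5 shares of ₹84,000: Priya, Tavita, and Hanna each take ₹84,000; Zubin's ₹84,000 share passes to Zubin's issue; Maeve's ₹84,000 share passes to Maeve's issue.
Zubin's share (₹84,000) is divided into 3 shares of ₹28,000: Imani, Ulla, and Isolde each take ₹28,000.
Maeve's share (₹84,000) is divided into 2 shares of ₹42,000: Henrik and Alma each take ₹42,000.

Alma receives ₹42,000.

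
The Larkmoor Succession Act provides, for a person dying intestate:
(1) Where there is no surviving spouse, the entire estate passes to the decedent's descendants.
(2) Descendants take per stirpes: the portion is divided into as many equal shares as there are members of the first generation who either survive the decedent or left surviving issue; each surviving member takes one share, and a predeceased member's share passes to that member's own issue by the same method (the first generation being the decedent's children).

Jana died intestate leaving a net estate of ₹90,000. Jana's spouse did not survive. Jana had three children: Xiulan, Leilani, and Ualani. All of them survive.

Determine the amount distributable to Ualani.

The entire ₹90,000 passes to the descendants.
That amount (₹90,000) is divided into 3 shares of ₹30,000: Xiulan, Leilani, and Ualani each take ₹30,000.

Ualani receives ₹30,000.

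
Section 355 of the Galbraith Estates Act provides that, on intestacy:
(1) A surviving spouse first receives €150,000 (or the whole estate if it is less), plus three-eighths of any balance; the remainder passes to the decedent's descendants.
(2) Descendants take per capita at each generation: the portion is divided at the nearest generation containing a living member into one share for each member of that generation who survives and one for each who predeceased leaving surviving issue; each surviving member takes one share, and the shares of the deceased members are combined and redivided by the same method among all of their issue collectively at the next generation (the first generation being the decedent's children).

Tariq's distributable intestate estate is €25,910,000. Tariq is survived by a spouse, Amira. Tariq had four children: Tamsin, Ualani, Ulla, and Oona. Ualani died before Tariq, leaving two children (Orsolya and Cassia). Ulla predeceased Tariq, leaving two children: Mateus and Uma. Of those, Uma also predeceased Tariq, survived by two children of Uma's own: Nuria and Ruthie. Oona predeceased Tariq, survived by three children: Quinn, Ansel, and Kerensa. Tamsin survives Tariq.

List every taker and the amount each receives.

Amira first takes €150,000, leaving a balance of €25,760,000. Amira then takes three-eighths of the balance (€9,660,000), for a total of €9,810,000. The remaining €16,100,000 passes to the descendants.
The descendants' portion (€16,100,000) is divided at the children's generation into 4 shares of €4,025,000. Tamsin takes €4,025,000. The 3 shares of the deceased (Ualani, Ulla, and Oona) are combined into a pool of €12,075,000.
That pool (€12,075,000) is divided at the grandchildren's generation into 7 shares of €1,725,000. Orsolya, Cassia, Mateus, Quinn, Ansel, and Kerensa each take €1,725,000. The remaining share for the deceased Uma (€1,725,000) is carried to the next generation.
That pool (€1,725,000) is divided at the great-grandchildren's generation equally among Nuria and Ruthie: €862,500 each.

Amira: €9,810,000; Tamsin: €4,025,000; Orsolya: €1,725,000; Cassia: €1,725,000; Mateus: €1,725,000; Nuria: €862,500; Ruthie: €862,500; Quinn: €1,725,000; Ansel: €1,725,000; Kerensa: €1,725,000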